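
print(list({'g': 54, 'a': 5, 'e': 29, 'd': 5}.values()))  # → [54, 5, 29, 5]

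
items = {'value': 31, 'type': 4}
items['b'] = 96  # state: {'value': 31, 'type': 4, 'b': 96}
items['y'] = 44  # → {'value': 31, 'type': 4, 'b': 96, 'y': 44}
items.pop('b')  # 96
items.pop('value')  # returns 31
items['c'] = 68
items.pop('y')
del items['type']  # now {'c': 68}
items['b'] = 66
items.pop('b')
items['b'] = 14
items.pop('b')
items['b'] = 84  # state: {'c': 68, 'b': 84}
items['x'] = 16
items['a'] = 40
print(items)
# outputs {'c': 68, 'b': 84, 'x': 16, 'a': 40}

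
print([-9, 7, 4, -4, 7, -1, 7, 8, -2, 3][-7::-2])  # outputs [-4, 7]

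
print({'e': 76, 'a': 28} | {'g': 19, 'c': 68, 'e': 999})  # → {'e': 999, 'a': 28, 'g': 19, 'c': 68}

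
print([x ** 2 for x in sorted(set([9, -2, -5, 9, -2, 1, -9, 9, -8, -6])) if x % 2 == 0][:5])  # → [64, 36, 4]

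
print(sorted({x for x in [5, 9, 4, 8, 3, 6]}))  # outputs [3, 4, 5, 6, 8, 9]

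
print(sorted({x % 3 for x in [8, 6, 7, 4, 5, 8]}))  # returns [0, 1, 2]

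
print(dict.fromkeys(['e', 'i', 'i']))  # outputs {'e': None, 'i': None}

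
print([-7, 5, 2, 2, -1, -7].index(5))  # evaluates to 1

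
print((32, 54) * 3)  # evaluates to (32, 54, 32, 54, 32, 54)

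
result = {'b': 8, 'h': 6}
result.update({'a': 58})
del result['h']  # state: {'b': 8, 'a': 58}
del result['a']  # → {'b': 8}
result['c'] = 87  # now {'b': 8, 'c': 87}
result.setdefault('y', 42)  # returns 42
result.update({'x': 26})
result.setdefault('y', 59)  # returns 42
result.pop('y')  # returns 42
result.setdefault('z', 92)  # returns 92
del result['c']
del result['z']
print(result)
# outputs {'b': 8, 'x': 26}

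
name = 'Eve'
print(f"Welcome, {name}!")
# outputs Welcome, Eve!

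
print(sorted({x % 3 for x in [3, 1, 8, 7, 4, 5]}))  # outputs [0, 1, 2]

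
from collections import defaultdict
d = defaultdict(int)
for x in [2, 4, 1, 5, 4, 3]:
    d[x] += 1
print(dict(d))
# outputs {2: 1, 4: 2, 1: 1, 5: 1, 3: 1}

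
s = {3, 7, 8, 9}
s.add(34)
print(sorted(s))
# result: [3, 7, 8, 9, 34]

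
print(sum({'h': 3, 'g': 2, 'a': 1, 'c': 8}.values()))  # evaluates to 14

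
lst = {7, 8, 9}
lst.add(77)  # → {7, 8, 9, 77}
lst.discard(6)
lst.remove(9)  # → {7, 8, 77}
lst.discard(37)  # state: {7, 8, 77}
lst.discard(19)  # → {7, 8, 77}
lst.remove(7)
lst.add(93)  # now {8, 77, 93}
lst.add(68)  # {8, 68, 77, 93}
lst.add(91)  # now {8, 68, 77, 91, 93}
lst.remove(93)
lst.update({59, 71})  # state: {8, 59, 68, 71, 77, 91}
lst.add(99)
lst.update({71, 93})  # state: {8, 59, 68, 71, 77, 91, 93, 99}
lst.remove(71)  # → {8, 59, 68, 77, 91, 93, 99}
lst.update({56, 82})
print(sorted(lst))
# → [8, 56, 59, 68, 77, 82, 91, 93, 99]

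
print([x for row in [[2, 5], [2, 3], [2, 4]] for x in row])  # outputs [2, 5, 2, 3, 2, 4]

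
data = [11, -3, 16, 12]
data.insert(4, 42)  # [11, -3, 16, 12, 42]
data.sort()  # [-3, 11, 12, 16, 42]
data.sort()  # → [-3, 11, 12, 16, 42]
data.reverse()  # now [42, 16, 12, 11, -3]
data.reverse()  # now [-3, 11, 12, 16, 42]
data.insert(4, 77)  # [-3, 11, 12, 16, 77, 42]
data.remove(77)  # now [-3, 11, 12, 16, 42]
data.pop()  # 42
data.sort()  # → [-3, 11, 12, 16]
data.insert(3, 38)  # [-3, 11, 12, 38, 16]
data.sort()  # [-3, 11, 12, 16, 38]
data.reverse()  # [38, 16, 12, 11, -3]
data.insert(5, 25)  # [38, 16, 12, 11, -3, 25]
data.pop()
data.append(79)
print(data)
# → [38, 16, 12, 11, -3, 79]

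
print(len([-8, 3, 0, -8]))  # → 4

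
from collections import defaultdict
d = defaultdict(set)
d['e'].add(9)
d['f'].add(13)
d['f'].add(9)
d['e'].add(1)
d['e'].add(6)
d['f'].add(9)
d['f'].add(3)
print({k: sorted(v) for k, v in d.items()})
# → {'e': [1, 6, 9], 'f': [3, 9, 13]}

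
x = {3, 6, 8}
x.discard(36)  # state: {3, 6, 8}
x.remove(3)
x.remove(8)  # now {6}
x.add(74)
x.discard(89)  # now {6, 74}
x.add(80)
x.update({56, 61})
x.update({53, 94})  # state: {6, 53, 56, 61, 74, 80, 94}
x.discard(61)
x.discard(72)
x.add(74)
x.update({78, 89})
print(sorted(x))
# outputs [6, 53, 56, 74, 78, 80, 89, 94]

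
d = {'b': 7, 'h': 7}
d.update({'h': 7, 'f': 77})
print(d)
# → {'b': 7, 'h': 7, 'f': 77}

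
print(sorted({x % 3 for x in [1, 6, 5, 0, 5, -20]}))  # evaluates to [0, 1, 2]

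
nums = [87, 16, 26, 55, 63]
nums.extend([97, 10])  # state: [87, 16, 26, 55, 63, 97, 10]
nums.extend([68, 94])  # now [87, 16, 26, 55, 63, 97, 10, 68, 94]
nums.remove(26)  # [87, 16, 55, 63, 97, 10, 68, 94]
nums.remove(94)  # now [87, 16, 55, 63, 97, 10, 68]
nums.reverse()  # [68, 10, 97, 63, 55, 16, 87]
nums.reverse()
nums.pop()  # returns 68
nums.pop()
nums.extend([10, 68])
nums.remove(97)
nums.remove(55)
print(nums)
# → [87, 16, 63, 10, 68]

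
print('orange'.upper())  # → ORANGE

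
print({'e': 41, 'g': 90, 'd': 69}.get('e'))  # 41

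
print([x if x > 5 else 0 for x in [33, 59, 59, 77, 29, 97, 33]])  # [33, 59, 59, 77, 29, 97, 33]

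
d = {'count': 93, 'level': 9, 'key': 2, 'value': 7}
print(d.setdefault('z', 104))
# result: 104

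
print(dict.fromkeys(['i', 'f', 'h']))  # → {'i': None, 'f': None, 'h': None}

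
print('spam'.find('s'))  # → 0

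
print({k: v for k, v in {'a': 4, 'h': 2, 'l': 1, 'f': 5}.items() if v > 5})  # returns {}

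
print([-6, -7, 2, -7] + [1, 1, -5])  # [-6, -7, 2, -7, 1, 1, -5]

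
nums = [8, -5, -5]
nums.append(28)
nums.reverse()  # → [28, -5, -5, 8]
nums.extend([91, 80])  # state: [28, -5, -5, 8, 91, 80]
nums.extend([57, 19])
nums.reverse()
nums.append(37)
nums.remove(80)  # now [19, 57, 91, 8, -5, -5, 28, 37]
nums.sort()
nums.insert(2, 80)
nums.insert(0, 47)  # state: [47, -5, -5, 80, 8, 19, 28, 37, 57, 91]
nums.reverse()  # [91, 57, 37, 28, 19, 8, 80, -5, -5, 47]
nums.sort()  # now [-5, -5, 8, 19, 28, 37, 47, 57, 80, 91]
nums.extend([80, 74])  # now [-5, -5, 8, 19, 28, 37, 47, 57, 80, 91, 80, 74]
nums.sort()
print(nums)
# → [-5, -5, 8, 19, 28, 37, 47, 57, 74, 80, 80, 91]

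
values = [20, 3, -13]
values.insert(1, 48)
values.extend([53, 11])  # [20, 48, 3, -13, 53, 11]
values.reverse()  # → [11, 53, -13, 3, 48, 20]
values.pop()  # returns 20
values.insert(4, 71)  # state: [11, 53, -13, 3, 71, 48]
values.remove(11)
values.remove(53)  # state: [-13, 3, 71, 48]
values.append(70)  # [-13, 3, 71, 48, 70]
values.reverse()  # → [70, 48, 71, 3, -13]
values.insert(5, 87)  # [70, 48, 71, 3, -13, 87]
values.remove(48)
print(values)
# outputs [70, 71, 3, -13, 87]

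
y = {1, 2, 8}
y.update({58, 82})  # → {1, 2, 8, 58, 82}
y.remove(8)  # {1, 2, 58, 82}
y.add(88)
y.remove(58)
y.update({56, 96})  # {1, 2, 56, 82, 88, 96}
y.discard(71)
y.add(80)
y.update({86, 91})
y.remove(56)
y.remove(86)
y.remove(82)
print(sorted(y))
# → [1, 2, 80, 88, 91, 96]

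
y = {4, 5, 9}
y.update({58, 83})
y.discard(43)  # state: {4, 5, 9, 58, 83}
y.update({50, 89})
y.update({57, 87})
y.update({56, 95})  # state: {4, 5, 9, 50, 56, 57, 58, 83, 87, 89, 95}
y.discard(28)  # {4, 5, 9, 50, 56, 57, 58, 83, 87, 89, 95}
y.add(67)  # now {4, 5, 9, 50, 56, 57, 58, 67, 83, 87, 89, 95}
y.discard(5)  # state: {4, 9, 50, 56, 57, 58, 67, 83, 87, 89, 95}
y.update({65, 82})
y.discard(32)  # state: {4, 9, 50, 56, 57, 58, 65, 67, 82, 83, 87, 89, 95}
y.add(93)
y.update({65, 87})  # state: {4, 9, 50, 56, 57, 58, 65, 67, 82, 83, 87, 89, 93, 95}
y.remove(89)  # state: {4, 9, 50, 56, 57, 58, 65, 67, 82, 83, 87, 93, 95}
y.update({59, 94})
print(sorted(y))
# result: [4, 9, 50, 56, 57, 58, 59, 65, 67, 82, 83, 87, 93, 94, 95]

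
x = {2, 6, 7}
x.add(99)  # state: {2, 6, 7, 99}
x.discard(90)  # {2, 6, 7, 99}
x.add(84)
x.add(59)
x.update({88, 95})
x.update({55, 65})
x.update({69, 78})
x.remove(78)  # {2, 6, 7, 55, 59, 65, 69, 84, 88, 95, 99}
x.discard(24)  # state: {2, 6, 7, 55, 59, 65, 69, 84, 88, 95, 99}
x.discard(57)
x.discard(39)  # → {2, 6, 7, 55, 59, 65, 69, 84, 88, 95, 99}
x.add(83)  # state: {2, 6, 7, 55, 59, 65, 69, 83, 84, 88, 95, 99}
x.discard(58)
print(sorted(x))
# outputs [2, 6, 7, 55, 59, 65, 69, 83, 84, 88, 95, 99]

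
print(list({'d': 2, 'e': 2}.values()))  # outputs [2, 2]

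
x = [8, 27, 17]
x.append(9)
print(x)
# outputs [8, 27, 17, 9]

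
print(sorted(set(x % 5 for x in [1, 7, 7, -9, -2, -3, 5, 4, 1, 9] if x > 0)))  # [0, 1, 2, 4]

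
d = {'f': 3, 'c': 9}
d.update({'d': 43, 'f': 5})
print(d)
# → {'f': 5, 'c': 9, 'd': 43}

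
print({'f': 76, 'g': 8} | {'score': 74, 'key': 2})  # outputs {'f': 76, 'g': 8, 'score': 74, 'key': 2}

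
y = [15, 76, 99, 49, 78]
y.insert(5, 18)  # [15, 76, 99, 49, 78, 18]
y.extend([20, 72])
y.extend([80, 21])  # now [15, 76, 99, 49, 78, 18, 20, 72, 80, 21]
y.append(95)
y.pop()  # 95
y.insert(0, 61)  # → [61, 15, 76, 99, 49, 78, 18, 20, 72, 80, 21]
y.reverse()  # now [21, 80, 72, 20, 18, 78, 49, 99, 76, 15, 61]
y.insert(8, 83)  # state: [21, 80, 72, 20, 18, 78, 49, 99, 83, 76, 15, 61]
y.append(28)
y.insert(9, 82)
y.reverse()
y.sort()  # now [15, 18, 20, 21, 28, 49, 61, 72, 76, 78, 80, 82, 83, 99]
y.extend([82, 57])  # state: [15, 18, 20, 21, 28, 49, 61, 72, 76, 78, 80, 82, 83, 99, 82, 57]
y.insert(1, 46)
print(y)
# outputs [15, 46, 18, 20, 21, 28, 49, 61, 72, 76, 78, 80, 82, 83, 99, 82, 57]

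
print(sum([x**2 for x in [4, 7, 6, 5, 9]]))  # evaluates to 207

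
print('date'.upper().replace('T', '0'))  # DA0E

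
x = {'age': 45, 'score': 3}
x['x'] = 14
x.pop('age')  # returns 45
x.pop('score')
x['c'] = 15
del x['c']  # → {'x': 14}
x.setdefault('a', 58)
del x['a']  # {'x': 14}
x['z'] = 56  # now {'x': 14, 'z': 56}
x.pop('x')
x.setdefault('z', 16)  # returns 56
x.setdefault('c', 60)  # 60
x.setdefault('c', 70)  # 60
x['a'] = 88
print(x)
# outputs {'z': 56, 'c': 60, 'a': 88}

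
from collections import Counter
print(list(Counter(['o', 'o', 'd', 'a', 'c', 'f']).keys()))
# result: ['o', 'd', 'a', 'c', 'f']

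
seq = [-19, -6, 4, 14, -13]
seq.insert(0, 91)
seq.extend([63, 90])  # [91, -19, -6, 4, 14, -13, 63, 90]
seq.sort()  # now [-19, -13, -6, 4, 14, 63, 90, 91]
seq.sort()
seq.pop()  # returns 91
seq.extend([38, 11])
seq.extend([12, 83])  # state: [-19, -13, -6, 4, 14, 63, 90, 38, 11, 12, 83]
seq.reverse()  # [83, 12, 11, 38, 90, 63, 14, 4, -6, -13, -19]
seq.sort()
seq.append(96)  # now [-19, -13, -6, 4, 11, 12, 14, 38, 63, 83, 90, 96]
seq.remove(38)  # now [-19, -13, -6, 4, 11, 12, 14, 63, 83, 90, 96]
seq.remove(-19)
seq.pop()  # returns 96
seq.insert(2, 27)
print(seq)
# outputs [-13, -6, 27, 4, 11, 12, 14, 63, 83, 90]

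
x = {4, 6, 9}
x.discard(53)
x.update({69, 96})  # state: {4, 6, 9, 69, 96}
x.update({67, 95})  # {4, 6, 9, 67, 69, 95, 96}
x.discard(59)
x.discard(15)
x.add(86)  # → {4, 6, 9, 67, 69, 86, 95, 96}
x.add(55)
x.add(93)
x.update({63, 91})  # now {4, 6, 9, 55, 63, 67, 69, 86, 91, 93, 95, 96}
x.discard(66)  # {4, 6, 9, 55, 63, 67, 69, 86, 91, 93, 95, 96}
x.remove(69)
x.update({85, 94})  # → {4, 6, 9, 55, 63, 67, 85, 86, 91, 93, 94, 95, 96}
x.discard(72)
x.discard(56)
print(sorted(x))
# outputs [4, 6, 9, 55, 63, 67, 85, 86, 91, 93, 94, 95, 96]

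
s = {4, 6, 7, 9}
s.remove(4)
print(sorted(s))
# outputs [6, 7, 9]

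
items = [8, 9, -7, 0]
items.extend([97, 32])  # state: [8, 9, -7, 0, 97, 32]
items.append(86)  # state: [8, 9, -7, 0, 97, 32, 86]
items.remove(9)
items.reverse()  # [86, 32, 97, 0, -7, 8]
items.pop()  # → 8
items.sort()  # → [-7, 0, 32, 86, 97]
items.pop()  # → 97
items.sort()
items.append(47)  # [-7, 0, 32, 86, 47]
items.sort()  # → [-7, 0, 32, 47, 86]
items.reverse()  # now [86, 47, 32, 0, -7]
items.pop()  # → -7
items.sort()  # [0, 32, 47, 86]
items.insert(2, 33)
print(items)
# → [0, 32, 33, 47, 86]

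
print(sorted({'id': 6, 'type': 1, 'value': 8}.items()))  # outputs [('id', 6), ('type', 1), ('value', 8)]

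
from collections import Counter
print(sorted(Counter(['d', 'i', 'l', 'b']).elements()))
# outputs ['b', 'd', 'i', 'l']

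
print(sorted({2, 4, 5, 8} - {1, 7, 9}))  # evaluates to [2, 4, 5, 8]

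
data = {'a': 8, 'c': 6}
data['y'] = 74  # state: {'a': 8, 'c': 6, 'y': 74}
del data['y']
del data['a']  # {'c': 6}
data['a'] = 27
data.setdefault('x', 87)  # 87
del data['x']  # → {'c': 6, 'a': 27}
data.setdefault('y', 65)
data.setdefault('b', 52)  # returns 52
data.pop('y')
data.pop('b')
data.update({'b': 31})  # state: {'c': 6, 'a': 27, 'b': 31}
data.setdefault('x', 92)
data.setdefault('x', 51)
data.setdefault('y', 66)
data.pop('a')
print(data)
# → {'c': 6, 'b': 31, 'x': 92, 'y': 66}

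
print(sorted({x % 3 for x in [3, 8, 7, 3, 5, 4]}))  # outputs [0, 1, 2]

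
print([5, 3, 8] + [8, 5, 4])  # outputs [5, 3, 8, 8, 5, 4]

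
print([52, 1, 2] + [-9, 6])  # [52, 1, 2, -9, 6]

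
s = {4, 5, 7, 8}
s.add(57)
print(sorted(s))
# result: [4, 5, 7, 8, 57]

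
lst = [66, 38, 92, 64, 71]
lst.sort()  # [38, 64, 66, 71, 92]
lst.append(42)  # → [38, 64, 66, 71, 92, 42]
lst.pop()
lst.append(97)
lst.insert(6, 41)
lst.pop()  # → 41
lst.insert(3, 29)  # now [38, 64, 66, 29, 71, 92, 97]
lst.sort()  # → [29, 38, 64, 66, 71, 92, 97]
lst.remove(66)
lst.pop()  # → 97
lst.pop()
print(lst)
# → [29, 38, 64, 71]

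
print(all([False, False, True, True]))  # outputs False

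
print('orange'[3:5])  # ng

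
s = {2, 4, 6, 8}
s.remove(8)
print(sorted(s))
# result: [2, 4, 6]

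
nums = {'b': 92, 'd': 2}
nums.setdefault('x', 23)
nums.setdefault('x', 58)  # 23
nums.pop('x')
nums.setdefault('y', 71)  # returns 71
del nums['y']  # {'b': 92, 'd': 2}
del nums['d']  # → {'b': 92}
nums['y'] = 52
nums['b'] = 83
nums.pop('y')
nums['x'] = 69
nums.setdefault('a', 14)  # 14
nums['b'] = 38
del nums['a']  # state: {'b': 38, 'x': 69}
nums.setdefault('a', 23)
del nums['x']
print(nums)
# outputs {'b': 38, 'a': 23}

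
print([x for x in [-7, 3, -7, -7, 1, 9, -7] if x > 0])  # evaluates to [3, 1, 9]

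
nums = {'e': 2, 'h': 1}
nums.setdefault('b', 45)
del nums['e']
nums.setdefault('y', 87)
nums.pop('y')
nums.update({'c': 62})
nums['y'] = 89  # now {'h': 1, 'b': 45, 'c': 62, 'y': 89}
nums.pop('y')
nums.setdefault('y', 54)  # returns 54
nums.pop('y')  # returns 54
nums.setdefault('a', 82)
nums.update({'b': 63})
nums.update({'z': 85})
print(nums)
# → {'h': 1, 'b': 63, 'c': 62, 'a': 82, 'z': 85}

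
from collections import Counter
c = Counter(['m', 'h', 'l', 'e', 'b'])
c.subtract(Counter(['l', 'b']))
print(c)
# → Counter({'m': 1, 'h': 1, 'e': 1, 'l': 0, 'b': 0})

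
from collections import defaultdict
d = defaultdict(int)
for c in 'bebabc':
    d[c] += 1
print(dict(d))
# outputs {'b': 3, 'e': 1, 'a': 1, 'c': 1}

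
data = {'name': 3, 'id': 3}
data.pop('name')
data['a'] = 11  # {'id': 3, 'a': 11}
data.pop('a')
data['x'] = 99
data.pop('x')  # 99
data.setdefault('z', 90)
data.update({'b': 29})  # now {'id': 3, 'z': 90, 'b': 29}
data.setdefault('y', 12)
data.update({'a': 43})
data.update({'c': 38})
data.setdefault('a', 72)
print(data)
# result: {'id': 3, 'z': 90, 'b': 29, 'y': 12, 'a': 43, 'c': 38}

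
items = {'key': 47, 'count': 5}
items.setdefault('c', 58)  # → 58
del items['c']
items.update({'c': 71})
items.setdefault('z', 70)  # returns 70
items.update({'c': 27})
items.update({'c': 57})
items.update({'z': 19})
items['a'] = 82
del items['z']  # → {'key': 47, 'count': 5, 'c': 57, 'a': 82}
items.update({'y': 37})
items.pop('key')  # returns 47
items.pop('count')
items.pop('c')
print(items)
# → {'a': 82, 'y': 37}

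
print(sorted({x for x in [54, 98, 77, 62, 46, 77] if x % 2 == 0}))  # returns [46, 54, 62, 98]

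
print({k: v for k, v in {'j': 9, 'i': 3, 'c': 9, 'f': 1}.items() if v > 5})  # {'j': 9, 'c': 9}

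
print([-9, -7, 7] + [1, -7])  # [-9, -7, 7, 1, -7]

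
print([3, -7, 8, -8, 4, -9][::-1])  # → [-9, 4, -8, 8, -7, 3]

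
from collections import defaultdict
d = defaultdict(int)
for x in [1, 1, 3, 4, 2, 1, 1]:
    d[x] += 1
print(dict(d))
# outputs {1: 4, 3: 1, 4: 1, 2: 1}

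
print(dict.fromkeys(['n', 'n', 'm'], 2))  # {'n': 2, 'm': 2}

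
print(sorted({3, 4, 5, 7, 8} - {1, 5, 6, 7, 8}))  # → [3, 4]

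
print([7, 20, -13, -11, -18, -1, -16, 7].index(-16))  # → 6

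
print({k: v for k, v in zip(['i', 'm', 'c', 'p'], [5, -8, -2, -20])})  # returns {'i': 5, 'm': -8, 'c': -2, 'p': -20}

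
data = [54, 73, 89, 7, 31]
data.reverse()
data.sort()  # [7, 31, 54, 73, 89]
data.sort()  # [7, 31, 54, 73, 89]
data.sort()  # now [7, 31, 54, 73, 89]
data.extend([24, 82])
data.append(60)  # [7, 31, 54, 73, 89, 24, 82, 60]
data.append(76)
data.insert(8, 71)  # [7, 31, 54, 73, 89, 24, 82, 60, 71, 76]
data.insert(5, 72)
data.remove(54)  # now [7, 31, 73, 89, 72, 24, 82, 60, 71, 76]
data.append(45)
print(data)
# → [7, 31, 73, 89, 72, 24, 82, 60, 71, 76, 45]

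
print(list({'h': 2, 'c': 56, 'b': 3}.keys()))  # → ['h', 'c', 'b']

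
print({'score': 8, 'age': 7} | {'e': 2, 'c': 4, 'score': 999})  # {'score': 999, 'age': 7, 'e': 2, 'c': 4}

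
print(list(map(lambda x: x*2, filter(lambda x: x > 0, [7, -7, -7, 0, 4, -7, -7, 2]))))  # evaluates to [14, 8, 4]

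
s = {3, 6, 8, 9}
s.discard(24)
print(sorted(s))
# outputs [3, 6, 8, 9]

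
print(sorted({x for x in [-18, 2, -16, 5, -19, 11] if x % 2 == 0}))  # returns [-18, -16, 2]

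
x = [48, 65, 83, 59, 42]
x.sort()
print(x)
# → [42, 48, 59, 65, 83]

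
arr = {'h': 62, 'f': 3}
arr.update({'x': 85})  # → {'h': 62, 'f': 3, 'x': 85}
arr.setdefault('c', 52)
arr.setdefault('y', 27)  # 27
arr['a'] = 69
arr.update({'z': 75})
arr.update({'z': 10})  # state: {'h': 62, 'f': 3, 'x': 85, 'c': 52, 'y': 27, 'a': 69, 'z': 10}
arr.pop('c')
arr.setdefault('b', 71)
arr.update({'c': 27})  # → {'h': 62, 'f': 3, 'x': 85, 'y': 27, 'a': 69, 'z': 10, 'b': 71, 'c': 27}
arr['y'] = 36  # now {'h': 62, 'f': 3, 'x': 85, 'y': 36, 'a': 69, 'z': 10, 'b': 71, 'c': 27}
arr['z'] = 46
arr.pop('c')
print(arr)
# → {'h': 62, 'f': 3, 'x': 85, 'y': 36, 'a': 69, 'z': 46, 'b': 71}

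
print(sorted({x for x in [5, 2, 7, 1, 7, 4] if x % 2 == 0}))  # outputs [2, 4]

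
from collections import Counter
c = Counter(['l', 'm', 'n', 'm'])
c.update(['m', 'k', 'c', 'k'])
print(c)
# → Counter({'m': 3, 'k': 2, 'l': 1, 'n': 1, 'c': 1})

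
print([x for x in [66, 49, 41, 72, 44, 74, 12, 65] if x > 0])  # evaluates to [66, 49, 41, 72, 44, 74, 12, 65]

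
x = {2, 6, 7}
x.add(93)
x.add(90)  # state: {2, 6, 7, 90, 93}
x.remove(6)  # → {2, 7, 90, 93}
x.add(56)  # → {2, 7, 56, 90, 93}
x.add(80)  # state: {2, 7, 56, 80, 90, 93}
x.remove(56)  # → {2, 7, 80, 90, 93}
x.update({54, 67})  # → {2, 7, 54, 67, 80, 90, 93}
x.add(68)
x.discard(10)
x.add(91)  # {2, 7, 54, 67, 68, 80, 90, 91, 93}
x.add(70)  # {2, 7, 54, 67, 68, 70, 80, 90, 91, 93}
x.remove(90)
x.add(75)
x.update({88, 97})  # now {2, 7, 54, 67, 68, 70, 75, 80, 88, 91, 93, 97}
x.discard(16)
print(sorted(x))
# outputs [2, 7, 54, 67, 68, 70, 75, 80, 88, 91, 93, 97]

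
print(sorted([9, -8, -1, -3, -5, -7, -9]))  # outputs [-9, -8, -7, -5, -3, -1, 9]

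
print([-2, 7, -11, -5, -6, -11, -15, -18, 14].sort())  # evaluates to None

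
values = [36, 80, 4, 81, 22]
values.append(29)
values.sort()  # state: [4, 22, 29, 36, 80, 81]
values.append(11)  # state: [4, 22, 29, 36, 80, 81, 11]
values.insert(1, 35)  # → [4, 35, 22, 29, 36, 80, 81, 11]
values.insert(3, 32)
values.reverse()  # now [11, 81, 80, 36, 29, 32, 22, 35, 4]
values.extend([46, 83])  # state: [11, 81, 80, 36, 29, 32, 22, 35, 4, 46, 83]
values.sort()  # [4, 11, 22, 29, 32, 35, 36, 46, 80, 81, 83]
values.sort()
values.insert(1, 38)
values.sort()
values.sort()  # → [4, 11, 22, 29, 32, 35, 36, 38, 46, 80, 81, 83]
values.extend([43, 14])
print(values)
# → [4, 11, 22, 29, 32, 35, 36, 38, 46, 80, 81, 83, 43, 14]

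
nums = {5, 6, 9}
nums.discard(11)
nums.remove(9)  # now {5, 6}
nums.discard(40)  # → {5, 6}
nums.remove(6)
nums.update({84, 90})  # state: {5, 84, 90}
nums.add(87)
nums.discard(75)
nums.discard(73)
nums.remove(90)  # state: {5, 84, 87}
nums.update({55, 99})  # {5, 55, 84, 87, 99}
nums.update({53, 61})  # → {5, 53, 55, 61, 84, 87, 99}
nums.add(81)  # {5, 53, 55, 61, 81, 84, 87, 99}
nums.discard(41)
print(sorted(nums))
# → [5, 53, 55, 61, 81, 84, 87, 99]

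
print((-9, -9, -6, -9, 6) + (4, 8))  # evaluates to (-9, -9, -6, -9, 6, 4, 8)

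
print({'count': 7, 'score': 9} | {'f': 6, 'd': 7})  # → {'count': 7, 'score': 9, 'f': 6, 'd': 7}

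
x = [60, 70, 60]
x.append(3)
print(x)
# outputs [60, 70, 60, 3]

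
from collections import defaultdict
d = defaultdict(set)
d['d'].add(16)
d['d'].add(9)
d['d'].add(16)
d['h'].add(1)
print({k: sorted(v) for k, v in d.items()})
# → {'d': [9, 16], 'h': [1]}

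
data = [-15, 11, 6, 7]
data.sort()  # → [-15, 6, 7, 11]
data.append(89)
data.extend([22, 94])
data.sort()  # [-15, 6, 7, 11, 22, 89, 94]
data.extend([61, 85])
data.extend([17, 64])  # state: [-15, 6, 7, 11, 22, 89, 94, 61, 85, 17, 64]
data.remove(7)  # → [-15, 6, 11, 22, 89, 94, 61, 85, 17, 64]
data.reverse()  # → [64, 17, 85, 61, 94, 89, 22, 11, 6, -15]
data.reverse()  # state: [-15, 6, 11, 22, 89, 94, 61, 85, 17, 64]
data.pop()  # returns 64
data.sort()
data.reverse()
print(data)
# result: [94, 89, 85, 61, 22, 17, 11, 6, -15]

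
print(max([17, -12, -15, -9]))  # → 17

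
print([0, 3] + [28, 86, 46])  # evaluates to [0, 3, 28, 86, 46]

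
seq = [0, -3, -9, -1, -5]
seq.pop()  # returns -5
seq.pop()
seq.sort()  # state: [-9, -3, 0]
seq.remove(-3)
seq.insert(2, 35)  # [-9, 0, 35]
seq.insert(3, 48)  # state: [-9, 0, 35, 48]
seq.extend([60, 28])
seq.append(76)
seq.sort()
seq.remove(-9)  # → [0, 28, 35, 48, 60, 76]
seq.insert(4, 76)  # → [0, 28, 35, 48, 76, 60, 76]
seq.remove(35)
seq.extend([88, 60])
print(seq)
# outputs [0, 28, 48, 76, 60, 76, 88, 60]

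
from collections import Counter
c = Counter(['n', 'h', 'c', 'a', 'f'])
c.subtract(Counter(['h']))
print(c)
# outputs Counter({'n': 1, 'c': 1, 'a': 1, 'f': 1, 'h': 0})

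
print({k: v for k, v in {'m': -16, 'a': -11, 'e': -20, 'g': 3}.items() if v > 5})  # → {}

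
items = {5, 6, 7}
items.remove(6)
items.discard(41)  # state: {5, 7}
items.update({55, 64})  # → {5, 7, 55, 64}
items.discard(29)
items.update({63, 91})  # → {5, 7, 55, 63, 64, 91}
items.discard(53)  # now {5, 7, 55, 63, 64, 91}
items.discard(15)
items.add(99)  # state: {5, 7, 55, 63, 64, 91, 99}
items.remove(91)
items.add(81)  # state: {5, 7, 55, 63, 64, 81, 99}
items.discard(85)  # {5, 7, 55, 63, 64, 81, 99}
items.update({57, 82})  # {5, 7, 55, 57, 63, 64, 81, 82, 99}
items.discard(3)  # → {5, 7, 55, 57, 63, 64, 81, 82, 99}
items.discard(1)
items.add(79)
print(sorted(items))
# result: [5, 7, 55, 57, 63, 64, 79, 81, 82, 99]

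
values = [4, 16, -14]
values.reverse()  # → [-14, 16, 4]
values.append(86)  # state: [-14, 16, 4, 86]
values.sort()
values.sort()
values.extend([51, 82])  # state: [-14, 4, 16, 86, 51, 82]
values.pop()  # 82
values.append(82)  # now [-14, 4, 16, 86, 51, 82]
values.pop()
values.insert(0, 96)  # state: [96, -14, 4, 16, 86, 51]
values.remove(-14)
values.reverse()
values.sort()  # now [4, 16, 51, 86, 96]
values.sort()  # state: [4, 16, 51, 86, 96]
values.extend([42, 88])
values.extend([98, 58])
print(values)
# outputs [4, 16, 51, 86, 96, 42, 88, 98, 58]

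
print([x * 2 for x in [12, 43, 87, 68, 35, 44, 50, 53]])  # [24, 86, 174, 136, 70, 88, 100, 106]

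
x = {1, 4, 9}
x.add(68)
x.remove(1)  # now {4, 9, 68}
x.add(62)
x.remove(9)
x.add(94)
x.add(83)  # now {4, 62, 68, 83, 94}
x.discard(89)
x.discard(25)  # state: {4, 62, 68, 83, 94}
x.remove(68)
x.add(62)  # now {4, 62, 83, 94}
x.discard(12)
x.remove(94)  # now {4, 62, 83}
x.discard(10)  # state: {4, 62, 83}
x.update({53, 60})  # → {4, 53, 60, 62, 83}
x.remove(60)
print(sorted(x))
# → [4, 53, 62, 83]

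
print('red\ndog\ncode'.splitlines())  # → ['red', 'dog', 'code']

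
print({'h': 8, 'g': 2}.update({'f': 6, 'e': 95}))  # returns None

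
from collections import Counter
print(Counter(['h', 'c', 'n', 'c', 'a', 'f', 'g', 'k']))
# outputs Counter({'c': 2, 'h': 1, 'n': 1, 'a': 1, 'f': 1, 'g': 1, 'k': 1})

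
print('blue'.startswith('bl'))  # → True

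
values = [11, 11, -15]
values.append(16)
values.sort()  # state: [-15, 11, 11, 16]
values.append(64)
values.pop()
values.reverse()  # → [16, 11, 11, -15]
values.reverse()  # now [-15, 11, 11, 16]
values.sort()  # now [-15, 11, 11, 16]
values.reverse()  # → [16, 11, 11, -15]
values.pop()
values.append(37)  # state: [16, 11, 11, 37]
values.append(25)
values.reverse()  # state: [25, 37, 11, 11, 16]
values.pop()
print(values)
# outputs [25, 37, 11, 11]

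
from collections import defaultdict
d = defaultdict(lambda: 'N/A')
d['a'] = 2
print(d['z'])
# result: N/A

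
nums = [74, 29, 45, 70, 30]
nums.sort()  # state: [29, 30, 45, 70, 74]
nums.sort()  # [29, 30, 45, 70, 74]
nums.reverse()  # [74, 70, 45, 30, 29]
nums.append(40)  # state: [74, 70, 45, 30, 29, 40]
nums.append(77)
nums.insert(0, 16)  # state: [16, 74, 70, 45, 30, 29, 40, 77]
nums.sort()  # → [16, 29, 30, 40, 45, 70, 74, 77]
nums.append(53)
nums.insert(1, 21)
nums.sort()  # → [16, 21, 29, 30, 40, 45, 53, 70, 74, 77]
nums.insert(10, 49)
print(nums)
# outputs [16, 21, 29, 30, 40, 45, 53, 70, 74, 77, 49]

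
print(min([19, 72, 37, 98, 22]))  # 19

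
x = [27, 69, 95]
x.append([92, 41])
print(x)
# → [27, 69, 95, [92, 41]]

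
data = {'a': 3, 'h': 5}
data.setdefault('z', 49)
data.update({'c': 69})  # {'a': 3, 'h': 5, 'z': 49, 'c': 69}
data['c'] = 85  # {'a': 3, 'h': 5, 'z': 49, 'c': 85}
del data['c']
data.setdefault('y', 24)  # 24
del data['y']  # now {'a': 3, 'h': 5, 'z': 49}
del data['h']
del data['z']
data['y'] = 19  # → {'a': 3, 'y': 19}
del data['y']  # {'a': 3}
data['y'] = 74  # {'a': 3, 'y': 74}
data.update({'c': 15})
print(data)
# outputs {'a': 3, 'y': 74, 'c': 15}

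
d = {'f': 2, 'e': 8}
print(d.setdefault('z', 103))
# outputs 103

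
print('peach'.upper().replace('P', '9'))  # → 9EACH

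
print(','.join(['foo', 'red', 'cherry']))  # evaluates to foo,red,cherry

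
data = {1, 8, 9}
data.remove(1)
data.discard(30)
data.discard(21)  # {8, 9}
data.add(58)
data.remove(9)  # {8, 58}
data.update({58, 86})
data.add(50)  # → {8, 50, 58, 86}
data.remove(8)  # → {50, 58, 86}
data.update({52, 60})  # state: {50, 52, 58, 60, 86}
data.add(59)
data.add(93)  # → {50, 52, 58, 59, 60, 86, 93}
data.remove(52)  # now {50, 58, 59, 60, 86, 93}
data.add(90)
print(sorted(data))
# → [50, 58, 59, 60, 86, 90, 93]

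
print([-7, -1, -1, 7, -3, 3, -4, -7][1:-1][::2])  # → [-1, 7, 3]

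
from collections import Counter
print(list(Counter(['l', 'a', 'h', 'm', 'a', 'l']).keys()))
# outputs ['l', 'a', 'h', 'm']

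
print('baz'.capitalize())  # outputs Baz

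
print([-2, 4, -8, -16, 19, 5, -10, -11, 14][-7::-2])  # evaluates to [-8, -2]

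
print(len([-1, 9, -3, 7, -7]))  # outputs 5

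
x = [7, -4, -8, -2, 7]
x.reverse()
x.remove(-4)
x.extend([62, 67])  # [7, -2, -8, 7, 62, 67]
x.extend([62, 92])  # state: [7, -2, -8, 7, 62, 67, 62, 92]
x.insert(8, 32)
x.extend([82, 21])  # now [7, -2, -8, 7, 62, 67, 62, 92, 32, 82, 21]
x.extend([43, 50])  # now [7, -2, -8, 7, 62, 67, 62, 92, 32, 82, 21, 43, 50]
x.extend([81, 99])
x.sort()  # [-8, -2, 7, 7, 21, 32, 43, 50, 62, 62, 67, 81, 82, 92, 99]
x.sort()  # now [-8, -2, 7, 7, 21, 32, 43, 50, 62, 62, 67, 81, 82, 92, 99]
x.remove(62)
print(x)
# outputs [-8, -2, 7, 7, 21, 32, 43, 50, 62, 67, 81, 82, 92, 99]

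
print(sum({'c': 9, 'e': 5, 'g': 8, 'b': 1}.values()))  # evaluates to 23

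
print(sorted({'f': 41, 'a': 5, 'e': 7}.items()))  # [('a', 5), ('e', 7), ('f', 41)]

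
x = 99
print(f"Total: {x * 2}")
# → Total: 198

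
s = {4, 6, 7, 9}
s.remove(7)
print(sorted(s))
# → [4, 6, 9]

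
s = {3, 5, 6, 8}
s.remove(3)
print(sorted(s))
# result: [5, 6, 8]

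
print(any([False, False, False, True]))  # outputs True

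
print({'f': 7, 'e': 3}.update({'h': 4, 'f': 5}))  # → None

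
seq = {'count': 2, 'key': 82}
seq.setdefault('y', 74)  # 74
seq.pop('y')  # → 74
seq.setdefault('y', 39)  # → 39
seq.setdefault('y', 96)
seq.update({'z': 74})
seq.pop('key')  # 82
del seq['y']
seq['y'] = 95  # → {'count': 2, 'z': 74, 'y': 95}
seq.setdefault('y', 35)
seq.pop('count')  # 2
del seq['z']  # {'y': 95}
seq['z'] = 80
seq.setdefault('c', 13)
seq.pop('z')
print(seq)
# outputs {'y': 95, 'c': 13}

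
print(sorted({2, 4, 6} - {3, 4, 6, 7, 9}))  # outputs [2]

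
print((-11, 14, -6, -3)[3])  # -3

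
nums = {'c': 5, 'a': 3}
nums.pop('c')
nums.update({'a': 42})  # {'a': 42}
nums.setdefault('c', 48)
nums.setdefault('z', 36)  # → 36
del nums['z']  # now {'a': 42, 'c': 48}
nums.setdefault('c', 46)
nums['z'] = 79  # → {'a': 42, 'c': 48, 'z': 79}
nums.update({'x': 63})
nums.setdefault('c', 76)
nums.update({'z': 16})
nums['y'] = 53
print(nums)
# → {'a': 42, 'c': 48, 'z': 16, 'x': 63, 'y': 53}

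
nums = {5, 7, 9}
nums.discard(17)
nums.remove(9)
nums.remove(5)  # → {7}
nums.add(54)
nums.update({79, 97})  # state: {7, 54, 79, 97}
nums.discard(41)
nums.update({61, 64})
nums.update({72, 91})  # {7, 54, 61, 64, 72, 79, 91, 97}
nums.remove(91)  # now {7, 54, 61, 64, 72, 79, 97}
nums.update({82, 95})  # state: {7, 54, 61, 64, 72, 79, 82, 95, 97}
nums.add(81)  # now {7, 54, 61, 64, 72, 79, 81, 82, 95, 97}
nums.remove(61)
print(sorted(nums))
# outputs [7, 54, 64, 72, 79, 81, 82, 95, 97]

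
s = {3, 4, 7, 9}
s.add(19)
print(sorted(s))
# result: [3, 4, 7, 9, 19]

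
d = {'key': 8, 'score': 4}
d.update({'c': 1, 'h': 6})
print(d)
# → {'key': 8, 'score': 4, 'c': 1, 'h': 6}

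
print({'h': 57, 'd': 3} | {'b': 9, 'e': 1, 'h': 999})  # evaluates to {'h': 999, 'd': 3, 'b': 9, 'e': 1}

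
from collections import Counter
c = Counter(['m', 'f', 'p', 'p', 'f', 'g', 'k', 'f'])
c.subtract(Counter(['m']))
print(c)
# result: Counter({'f': 3, 'p': 2, 'g': 1, 'k': 1, 'm': 0})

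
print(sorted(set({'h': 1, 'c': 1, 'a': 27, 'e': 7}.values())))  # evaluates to [1, 7, 27]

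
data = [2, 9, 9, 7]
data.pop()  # 7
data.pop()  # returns 9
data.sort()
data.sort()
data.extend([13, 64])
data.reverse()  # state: [64, 13, 9, 2]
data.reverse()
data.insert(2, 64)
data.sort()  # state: [2, 9, 13, 64, 64]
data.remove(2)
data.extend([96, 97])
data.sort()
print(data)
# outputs [9, 13, 64, 64, 96, 97]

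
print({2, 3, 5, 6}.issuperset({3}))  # True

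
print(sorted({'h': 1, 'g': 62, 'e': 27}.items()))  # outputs [('e', 27), ('g', 62), ('h', 1)]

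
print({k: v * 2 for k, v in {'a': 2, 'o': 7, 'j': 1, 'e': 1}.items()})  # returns {'a': 4, 'o': 14, 'j': 2, 'e': 2}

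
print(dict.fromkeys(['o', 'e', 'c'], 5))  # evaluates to {'o': 5, 'e': 5, 'c': 5}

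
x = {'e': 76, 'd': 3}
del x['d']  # {'e': 76}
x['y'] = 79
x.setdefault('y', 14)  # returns 79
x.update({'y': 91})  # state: {'e': 76, 'y': 91}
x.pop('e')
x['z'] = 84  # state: {'y': 91, 'z': 84}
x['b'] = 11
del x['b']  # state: {'y': 91, 'z': 84}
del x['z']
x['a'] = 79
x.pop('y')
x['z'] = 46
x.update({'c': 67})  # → {'a': 79, 'z': 46, 'c': 67}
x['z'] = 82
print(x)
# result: {'a': 79, 'z': 82, 'c': 67}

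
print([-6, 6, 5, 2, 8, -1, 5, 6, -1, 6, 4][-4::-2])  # [6, -1, 2, 6]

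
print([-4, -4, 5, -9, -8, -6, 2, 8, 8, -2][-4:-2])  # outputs [2, 8]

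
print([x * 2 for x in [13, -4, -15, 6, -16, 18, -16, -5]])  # [26, -8, -30, 12, -32, 36, -32, -10]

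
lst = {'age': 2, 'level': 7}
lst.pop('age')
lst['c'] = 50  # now {'level': 7, 'c': 50}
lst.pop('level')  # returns 7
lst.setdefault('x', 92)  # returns 92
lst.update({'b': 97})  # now {'c': 50, 'x': 92, 'b': 97}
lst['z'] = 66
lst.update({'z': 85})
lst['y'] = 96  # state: {'c': 50, 'x': 92, 'b': 97, 'z': 85, 'y': 96}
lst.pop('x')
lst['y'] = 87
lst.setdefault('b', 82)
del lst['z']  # {'c': 50, 'b': 97, 'y': 87}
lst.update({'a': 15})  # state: {'c': 50, 'b': 97, 'y': 87, 'a': 15}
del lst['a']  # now {'c': 50, 'b': 97, 'y': 87}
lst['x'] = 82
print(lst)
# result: {'c': 50, 'b': 97, 'y': 87, 'x': 82}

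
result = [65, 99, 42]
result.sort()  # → [42, 65, 99]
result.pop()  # 99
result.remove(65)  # [42]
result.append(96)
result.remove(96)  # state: [42]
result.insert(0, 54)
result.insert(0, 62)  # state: [62, 54, 42]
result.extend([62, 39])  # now [62, 54, 42, 62, 39]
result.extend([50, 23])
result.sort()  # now [23, 39, 42, 50, 54, 62, 62]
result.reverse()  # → [62, 62, 54, 50, 42, 39, 23]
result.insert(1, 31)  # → [62, 31, 62, 54, 50, 42, 39, 23]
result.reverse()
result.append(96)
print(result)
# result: [23, 39, 42, 50, 54, 62, 31, 62, 96]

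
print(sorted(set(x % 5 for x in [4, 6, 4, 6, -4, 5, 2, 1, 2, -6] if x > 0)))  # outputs [0, 1, 2, 4]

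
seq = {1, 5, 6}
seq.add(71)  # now {1, 5, 6, 71}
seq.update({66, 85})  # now {1, 5, 6, 66, 71, 85}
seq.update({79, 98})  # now {1, 5, 6, 66, 71, 79, 85, 98}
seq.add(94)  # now {1, 5, 6, 66, 71, 79, 85, 94, 98}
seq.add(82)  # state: {1, 5, 6, 66, 71, 79, 82, 85, 94, 98}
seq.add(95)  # {1, 5, 6, 66, 71, 79, 82, 85, 94, 95, 98}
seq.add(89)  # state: {1, 5, 6, 66, 71, 79, 82, 85, 89, 94, 95, 98}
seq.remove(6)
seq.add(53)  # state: {1, 5, 53, 66, 71, 79, 82, 85, 89, 94, 95, 98}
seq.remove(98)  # {1, 5, 53, 66, 71, 79, 82, 85, 89, 94, 95}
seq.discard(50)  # {1, 5, 53, 66, 71, 79, 82, 85, 89, 94, 95}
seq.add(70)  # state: {1, 5, 53, 66, 70, 71, 79, 82, 85, 89, 94, 95}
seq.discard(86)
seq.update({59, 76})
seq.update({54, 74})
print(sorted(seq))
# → [1, 5, 53, 54, 59, 66, 70, 71, 74, 76, 79, 82, 85, 89, 94, 95]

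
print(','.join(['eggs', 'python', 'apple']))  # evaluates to eggs,python,apple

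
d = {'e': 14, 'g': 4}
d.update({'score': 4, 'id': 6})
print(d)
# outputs {'e': 14, 'g': 4, 'score': 4, 'id': 6}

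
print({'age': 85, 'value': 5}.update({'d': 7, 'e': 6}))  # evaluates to None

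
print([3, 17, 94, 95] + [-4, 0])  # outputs [3, 17, 94, 95, -4, 0]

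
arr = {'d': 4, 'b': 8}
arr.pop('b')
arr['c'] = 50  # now {'d': 4, 'c': 50}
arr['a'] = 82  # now {'d': 4, 'c': 50, 'a': 82}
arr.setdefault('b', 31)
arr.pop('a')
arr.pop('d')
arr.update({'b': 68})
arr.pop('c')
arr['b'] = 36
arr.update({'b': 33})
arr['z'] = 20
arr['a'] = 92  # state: {'b': 33, 'z': 20, 'a': 92}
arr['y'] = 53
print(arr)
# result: {'b': 33, 'z': 20, 'a': 92, 'y': 53}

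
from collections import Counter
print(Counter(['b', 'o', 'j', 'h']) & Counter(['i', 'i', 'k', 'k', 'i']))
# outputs Counter()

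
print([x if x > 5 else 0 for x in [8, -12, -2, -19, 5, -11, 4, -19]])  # [8, 0, 0, 0, 0, 0, 0, 0]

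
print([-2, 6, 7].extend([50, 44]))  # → None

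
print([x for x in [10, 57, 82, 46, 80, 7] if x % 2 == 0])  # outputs [10, 82, 46, 80]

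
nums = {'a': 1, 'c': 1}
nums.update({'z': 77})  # {'a': 1, 'c': 1, 'z': 77}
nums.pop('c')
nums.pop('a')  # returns 1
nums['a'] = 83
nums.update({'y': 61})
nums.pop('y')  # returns 61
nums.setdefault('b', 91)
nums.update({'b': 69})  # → {'z': 77, 'a': 83, 'b': 69}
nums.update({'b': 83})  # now {'z': 77, 'a': 83, 'b': 83}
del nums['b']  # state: {'z': 77, 'a': 83}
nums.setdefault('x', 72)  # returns 72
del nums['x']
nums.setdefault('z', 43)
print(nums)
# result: {'z': 77, 'a': 83}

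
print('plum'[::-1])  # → mulp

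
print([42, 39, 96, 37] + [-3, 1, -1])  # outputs [42, 39, 96, 37, -3, 1, -1]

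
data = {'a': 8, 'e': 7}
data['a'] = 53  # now {'a': 53, 'e': 7}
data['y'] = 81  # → {'a': 53, 'e': 7, 'y': 81}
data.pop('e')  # 7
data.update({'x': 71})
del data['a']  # {'y': 81, 'x': 71}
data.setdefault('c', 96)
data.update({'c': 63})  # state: {'y': 81, 'x': 71, 'c': 63}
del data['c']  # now {'y': 81, 'x': 71}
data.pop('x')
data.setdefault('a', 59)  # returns 59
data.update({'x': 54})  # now {'y': 81, 'a': 59, 'x': 54}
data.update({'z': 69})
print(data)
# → {'y': 81, 'a': 59, 'x': 54, 'z': 69}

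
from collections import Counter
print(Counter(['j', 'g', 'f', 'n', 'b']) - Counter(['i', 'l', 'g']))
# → Counter({'j': 1, 'f': 1, 'n': 1, 'b': 1})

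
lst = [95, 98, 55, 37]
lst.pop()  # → 37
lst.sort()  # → [55, 95, 98]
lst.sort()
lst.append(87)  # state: [55, 95, 98, 87]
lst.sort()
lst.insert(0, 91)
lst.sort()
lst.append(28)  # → [55, 87, 91, 95, 98, 28]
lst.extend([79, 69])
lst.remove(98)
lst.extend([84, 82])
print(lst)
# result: [55, 87, 91, 95, 28, 79, 69, 84, 82]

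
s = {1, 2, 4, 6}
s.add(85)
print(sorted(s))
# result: [1, 2, 4, 6, 85]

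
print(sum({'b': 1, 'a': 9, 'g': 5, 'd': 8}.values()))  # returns 23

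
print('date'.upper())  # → DATE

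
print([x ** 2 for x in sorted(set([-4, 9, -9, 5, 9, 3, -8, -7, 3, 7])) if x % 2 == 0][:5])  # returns [64, 16]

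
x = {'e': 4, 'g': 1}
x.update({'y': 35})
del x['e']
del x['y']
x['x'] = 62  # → {'g': 1, 'x': 62}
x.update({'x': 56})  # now {'g': 1, 'x': 56}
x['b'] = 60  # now {'g': 1, 'x': 56, 'b': 60}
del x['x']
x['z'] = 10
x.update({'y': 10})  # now {'g': 1, 'b': 60, 'z': 10, 'y': 10}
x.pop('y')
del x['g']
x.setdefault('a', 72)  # 72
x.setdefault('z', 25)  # 10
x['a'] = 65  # {'b': 60, 'z': 10, 'a': 65}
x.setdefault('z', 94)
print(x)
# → {'b': 60, 'z': 10, 'a': 65}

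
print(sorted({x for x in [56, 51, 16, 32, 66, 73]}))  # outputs [16, 32, 51, 56, 66, 73]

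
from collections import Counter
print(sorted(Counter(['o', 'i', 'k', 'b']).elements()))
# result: ['b', 'i', 'k', 'o']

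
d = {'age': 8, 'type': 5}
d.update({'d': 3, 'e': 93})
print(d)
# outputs {'age': 8, 'type': 5, 'd': 3, 'e': 93}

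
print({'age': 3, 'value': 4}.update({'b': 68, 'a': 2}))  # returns None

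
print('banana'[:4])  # bana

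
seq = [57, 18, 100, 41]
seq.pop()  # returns 41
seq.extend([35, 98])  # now [57, 18, 100, 35, 98]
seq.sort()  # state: [18, 35, 57, 98, 100]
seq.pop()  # 100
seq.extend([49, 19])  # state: [18, 35, 57, 98, 49, 19]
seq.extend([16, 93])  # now [18, 35, 57, 98, 49, 19, 16, 93]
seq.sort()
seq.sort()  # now [16, 18, 19, 35, 49, 57, 93, 98]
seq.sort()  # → [16, 18, 19, 35, 49, 57, 93, 98]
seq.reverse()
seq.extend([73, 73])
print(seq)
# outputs [98, 93, 57, 49, 35, 19, 18, 16, 73, 73]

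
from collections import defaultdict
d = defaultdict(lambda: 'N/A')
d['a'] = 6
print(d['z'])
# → N/A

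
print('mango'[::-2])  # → onm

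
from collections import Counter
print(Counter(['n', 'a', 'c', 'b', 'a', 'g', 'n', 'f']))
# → Counter({'n': 2, 'a': 2, 'c': 1, 'b': 1, 'g': 1, 'f': 1})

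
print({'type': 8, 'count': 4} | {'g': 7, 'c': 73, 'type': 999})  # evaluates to {'type': 999, 'count': 4, 'g': 7, 'c': 73}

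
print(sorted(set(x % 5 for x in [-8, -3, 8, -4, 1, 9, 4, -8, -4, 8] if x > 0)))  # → [1, 3, 4]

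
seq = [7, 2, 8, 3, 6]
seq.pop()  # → 6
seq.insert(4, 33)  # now [7, 2, 8, 3, 33]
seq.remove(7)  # [2, 8, 3, 33]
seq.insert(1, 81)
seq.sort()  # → [2, 3, 8, 33, 81]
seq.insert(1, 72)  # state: [2, 72, 3, 8, 33, 81]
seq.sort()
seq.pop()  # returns 81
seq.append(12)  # [2, 3, 8, 33, 72, 12]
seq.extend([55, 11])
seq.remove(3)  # [2, 8, 33, 72, 12, 55, 11]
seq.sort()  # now [2, 8, 11, 12, 33, 55, 72]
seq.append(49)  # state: [2, 8, 11, 12, 33, 55, 72, 49]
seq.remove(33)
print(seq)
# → [2, 8, 11, 12, 55, 72, 49]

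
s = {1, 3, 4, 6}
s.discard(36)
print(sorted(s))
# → [1, 3, 4, 6]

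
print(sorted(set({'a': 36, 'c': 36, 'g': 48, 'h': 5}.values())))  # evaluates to [5, 36, 48]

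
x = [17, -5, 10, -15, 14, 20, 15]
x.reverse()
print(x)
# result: [15, 20, 14, -15, 10, -5, 17]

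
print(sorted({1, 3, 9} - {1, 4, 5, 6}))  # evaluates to [3, 9]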